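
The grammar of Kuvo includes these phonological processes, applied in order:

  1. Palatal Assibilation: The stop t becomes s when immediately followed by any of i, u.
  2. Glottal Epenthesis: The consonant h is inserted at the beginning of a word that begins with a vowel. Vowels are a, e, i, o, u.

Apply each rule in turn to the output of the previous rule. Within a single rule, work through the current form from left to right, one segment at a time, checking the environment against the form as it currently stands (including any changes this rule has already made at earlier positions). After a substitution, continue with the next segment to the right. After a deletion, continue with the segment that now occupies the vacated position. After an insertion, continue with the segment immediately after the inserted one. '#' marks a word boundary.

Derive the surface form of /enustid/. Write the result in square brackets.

1 Palatal Assibilation: [enustid] → [enussid]
2 Glottal Epenthesis: [enussid] → [henussid]

[henussid]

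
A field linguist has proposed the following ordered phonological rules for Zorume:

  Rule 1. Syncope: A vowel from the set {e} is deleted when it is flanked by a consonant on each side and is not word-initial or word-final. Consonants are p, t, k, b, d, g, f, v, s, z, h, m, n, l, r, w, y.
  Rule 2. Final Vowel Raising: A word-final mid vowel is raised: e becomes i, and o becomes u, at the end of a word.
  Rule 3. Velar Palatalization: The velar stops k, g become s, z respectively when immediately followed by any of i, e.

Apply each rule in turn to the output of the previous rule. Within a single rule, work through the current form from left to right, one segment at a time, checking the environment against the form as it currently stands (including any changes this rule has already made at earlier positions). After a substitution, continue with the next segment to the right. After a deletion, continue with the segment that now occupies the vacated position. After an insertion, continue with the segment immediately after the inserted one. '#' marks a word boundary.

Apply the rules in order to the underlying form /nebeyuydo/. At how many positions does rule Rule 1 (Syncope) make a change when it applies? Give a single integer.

Rule 1 Syncope: [nebeyuydo] → [nbyuydo]
Rule 2 Final Vowel Raising: [nbyuydo] → [nbyuydu]
Rule 3 Velar Palatalization: no change — [nbyuydu]
Rule Rule 1 changed 2 position(s).

2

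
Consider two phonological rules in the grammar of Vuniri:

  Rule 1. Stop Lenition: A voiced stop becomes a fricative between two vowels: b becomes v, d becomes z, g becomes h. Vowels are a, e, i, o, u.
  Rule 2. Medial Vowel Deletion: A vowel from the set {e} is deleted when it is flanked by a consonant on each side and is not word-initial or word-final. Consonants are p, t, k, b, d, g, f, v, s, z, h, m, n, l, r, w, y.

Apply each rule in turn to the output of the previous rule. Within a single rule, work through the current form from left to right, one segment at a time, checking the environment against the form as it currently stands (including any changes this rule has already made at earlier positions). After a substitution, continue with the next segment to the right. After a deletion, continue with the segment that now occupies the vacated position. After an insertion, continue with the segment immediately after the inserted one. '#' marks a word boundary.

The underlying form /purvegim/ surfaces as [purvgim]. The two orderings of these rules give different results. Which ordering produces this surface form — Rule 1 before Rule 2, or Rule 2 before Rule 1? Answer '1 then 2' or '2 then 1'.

Order 1 then 2:
  1 Stop Lenition: [purvegim] → [purvehim]
  2 Medial Vowel Deletion: [purvehim] → [purvhim]
  result: [purvhim]
Order 2 then 1:
  2 Medial Vowel Deletion: [purvegim] → [purvgim]
  1 Stop Lenition: no change — [purvgim]
  result: [purvgim]

2 then 1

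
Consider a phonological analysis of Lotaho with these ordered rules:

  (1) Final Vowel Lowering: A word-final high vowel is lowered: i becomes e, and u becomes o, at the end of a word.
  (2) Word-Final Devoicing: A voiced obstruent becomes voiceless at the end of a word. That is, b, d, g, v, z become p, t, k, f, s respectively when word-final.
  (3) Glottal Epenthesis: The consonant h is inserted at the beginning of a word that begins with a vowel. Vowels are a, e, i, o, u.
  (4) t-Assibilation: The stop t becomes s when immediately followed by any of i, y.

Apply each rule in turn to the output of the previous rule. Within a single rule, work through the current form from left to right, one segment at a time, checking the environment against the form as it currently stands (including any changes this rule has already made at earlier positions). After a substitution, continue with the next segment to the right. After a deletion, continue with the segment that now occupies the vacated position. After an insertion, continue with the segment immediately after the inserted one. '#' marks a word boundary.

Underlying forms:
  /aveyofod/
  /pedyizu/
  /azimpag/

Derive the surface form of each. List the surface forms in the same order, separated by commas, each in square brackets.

/aveyofod/:
  (1) Final Vowel Lowering: no change — [aveyofod]
  (2) Word-Final Devoicing: [aveyofod] → [aveyofot]
  (3) Glottal Epenthesis: [aveyofot] → [haveyofot]
  (4) t-Assibilation: no change — [haveyofot]
/pedyizu/:
  (1) Final Vowel Lowering: [pedyizu] → [pedyizo]
  (2) Word-Final Devoicing: no change — [pedyizo]
  (3) Glottal Epenthesis: no change — [pedyizo]
  (4) t-Assibilation: no change — [pedyizo]
/azimpag/:
  (1) Final Vowel Lowering: no change — [azimpag]
  (2) Word-Final Devoicing: [azimpag] → [azimpak]
  (3) Glottal Epenthesis: [azimpak] → [hazimpak]
  (4) t-Assibilation: no change — [hazimpak]

[haveyofot], [pedyizo], [hazimpak]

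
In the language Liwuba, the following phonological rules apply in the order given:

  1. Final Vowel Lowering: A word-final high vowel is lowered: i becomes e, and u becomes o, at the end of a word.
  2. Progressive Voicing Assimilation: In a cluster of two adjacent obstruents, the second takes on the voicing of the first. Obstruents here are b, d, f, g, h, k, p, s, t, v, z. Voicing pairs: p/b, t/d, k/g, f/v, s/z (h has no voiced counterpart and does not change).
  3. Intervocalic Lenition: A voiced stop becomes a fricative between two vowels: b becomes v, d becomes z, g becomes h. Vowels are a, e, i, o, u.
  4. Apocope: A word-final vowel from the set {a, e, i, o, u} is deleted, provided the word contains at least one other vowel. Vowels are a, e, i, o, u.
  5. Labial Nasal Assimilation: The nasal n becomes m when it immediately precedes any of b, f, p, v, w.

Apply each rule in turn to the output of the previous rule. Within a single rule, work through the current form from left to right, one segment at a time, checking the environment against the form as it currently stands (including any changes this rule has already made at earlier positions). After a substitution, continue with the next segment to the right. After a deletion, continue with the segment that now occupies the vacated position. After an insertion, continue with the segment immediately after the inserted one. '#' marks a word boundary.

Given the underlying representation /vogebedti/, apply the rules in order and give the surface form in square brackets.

1 Final Vowel Lowering: [vogebedti] → [vogebedte]
2 Progressive Voicing Assimilation: [vogebedte] → [vogebedde]
3 Intervocalic Lenition: [vogebedde] → [vohevedde]
4 Apocope: [vohevedde] → [vohevedd]
5 Labial Nasal Assimilation: no change — [vohevedd]

[vohevedd]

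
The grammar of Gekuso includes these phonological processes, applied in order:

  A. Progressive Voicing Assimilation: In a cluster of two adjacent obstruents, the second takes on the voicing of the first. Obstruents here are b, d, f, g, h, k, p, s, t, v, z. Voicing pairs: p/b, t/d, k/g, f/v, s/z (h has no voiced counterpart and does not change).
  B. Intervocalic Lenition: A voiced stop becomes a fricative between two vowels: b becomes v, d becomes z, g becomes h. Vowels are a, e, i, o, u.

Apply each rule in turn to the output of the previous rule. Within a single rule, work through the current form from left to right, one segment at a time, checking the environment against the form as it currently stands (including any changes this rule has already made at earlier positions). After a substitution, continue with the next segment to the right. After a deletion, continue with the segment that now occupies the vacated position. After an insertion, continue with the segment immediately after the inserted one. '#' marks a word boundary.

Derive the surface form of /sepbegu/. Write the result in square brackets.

A Progressive Voicing Assimilation: [sepbegu] → [seppegu]
B Intervocalic Lenition: [seppegu] → [seppehu]

[seppehu]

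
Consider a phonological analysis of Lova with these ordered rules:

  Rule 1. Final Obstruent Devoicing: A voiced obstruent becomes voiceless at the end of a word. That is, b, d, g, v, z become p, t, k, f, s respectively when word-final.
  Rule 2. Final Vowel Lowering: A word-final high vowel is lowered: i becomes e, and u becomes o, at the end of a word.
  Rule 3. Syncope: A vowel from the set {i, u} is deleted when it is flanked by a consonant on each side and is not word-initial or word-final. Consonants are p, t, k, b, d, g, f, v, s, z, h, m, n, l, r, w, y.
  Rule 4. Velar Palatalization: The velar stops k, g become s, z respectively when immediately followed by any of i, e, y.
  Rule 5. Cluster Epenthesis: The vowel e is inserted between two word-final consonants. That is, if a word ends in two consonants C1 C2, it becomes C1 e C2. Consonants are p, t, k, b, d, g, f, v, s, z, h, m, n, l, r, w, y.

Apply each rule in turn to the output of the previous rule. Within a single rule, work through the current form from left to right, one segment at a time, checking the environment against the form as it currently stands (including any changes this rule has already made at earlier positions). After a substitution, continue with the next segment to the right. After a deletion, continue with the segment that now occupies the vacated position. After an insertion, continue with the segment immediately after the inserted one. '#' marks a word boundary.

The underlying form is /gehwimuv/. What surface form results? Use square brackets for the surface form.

Rule 1 Final Obstruent Devoicing: [gehwimuv] → [gehwimuf]
Rule 2 Final Vowel Lowering: no change — [gehwimuf]
Rule 3 Syncope: [gehwimuf] → [gehwmf]
Rule 4 Velar Palatalization: [gehwmf] → [zehwmf]
Rule 5 Cluster Epenthesis: [zehwmf] → [zehwmef]

[zehwmef]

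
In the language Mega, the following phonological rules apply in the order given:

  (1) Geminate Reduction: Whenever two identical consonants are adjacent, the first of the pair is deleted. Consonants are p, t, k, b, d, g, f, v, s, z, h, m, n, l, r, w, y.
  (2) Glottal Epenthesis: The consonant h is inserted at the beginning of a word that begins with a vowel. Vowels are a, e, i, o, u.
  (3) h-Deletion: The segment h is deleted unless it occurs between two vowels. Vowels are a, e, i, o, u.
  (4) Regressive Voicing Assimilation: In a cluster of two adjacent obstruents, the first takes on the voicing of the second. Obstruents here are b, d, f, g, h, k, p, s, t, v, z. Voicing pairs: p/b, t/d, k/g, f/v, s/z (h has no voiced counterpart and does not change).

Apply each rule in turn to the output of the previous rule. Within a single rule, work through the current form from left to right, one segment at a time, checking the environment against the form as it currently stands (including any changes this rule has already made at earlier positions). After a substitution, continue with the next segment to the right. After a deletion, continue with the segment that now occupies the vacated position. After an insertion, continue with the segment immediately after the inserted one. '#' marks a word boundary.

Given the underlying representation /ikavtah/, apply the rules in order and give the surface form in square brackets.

(1) Geminate Reduction: no change — [ikavtah]
(2) Glottal Epenthesis: [ikavtah] → [hikavtah]
(3) h-Deletion: [hikavtah] → [ikavta]
(4) Regressive Voicing Assimilation: [ikavta] → [ikafta]

[ikafta]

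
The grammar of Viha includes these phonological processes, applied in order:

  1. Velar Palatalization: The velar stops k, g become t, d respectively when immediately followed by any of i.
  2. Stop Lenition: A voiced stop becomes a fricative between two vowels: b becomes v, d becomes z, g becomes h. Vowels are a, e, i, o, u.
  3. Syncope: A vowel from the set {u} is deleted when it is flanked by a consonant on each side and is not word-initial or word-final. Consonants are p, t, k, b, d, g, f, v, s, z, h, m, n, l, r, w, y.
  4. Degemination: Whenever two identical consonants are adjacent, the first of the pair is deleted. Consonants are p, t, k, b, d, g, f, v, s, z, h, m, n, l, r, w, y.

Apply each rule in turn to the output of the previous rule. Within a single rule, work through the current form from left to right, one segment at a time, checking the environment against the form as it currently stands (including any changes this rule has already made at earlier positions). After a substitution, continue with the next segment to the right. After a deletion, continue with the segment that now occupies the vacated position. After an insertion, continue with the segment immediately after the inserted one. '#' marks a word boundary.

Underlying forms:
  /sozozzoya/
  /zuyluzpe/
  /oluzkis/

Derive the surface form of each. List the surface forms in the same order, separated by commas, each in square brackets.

/sozozzoya/:
  1 Velar Palatalization: no change — [sozozzoya]
  2 Stop Lenition: no change — [sozozzoya]
  3 Syncope: no change — [sozozzoya]
  4 Degemination: [sozozzoya] → [sozozoya]
/zuyluzpe/:
  1 Velar Palatalization: no change — [zuyluzpe]
  2 Stop Lenition: no change — [zuyluzpe]
  3 Syncope: [zuyluzpe] → [zylzpe]
  4 Degemination: no change — [zylzpe]
/oluzkis/:
  1 Velar Palatalization: [oluzkis] → [oluztis]
  2 Stop Lenition: no change — [oluztis]
  3 Syncope: [oluztis] → [olztis]
  4 Degemination: no change — [olztis]

[sozozoya], [zylzpe], [olztis]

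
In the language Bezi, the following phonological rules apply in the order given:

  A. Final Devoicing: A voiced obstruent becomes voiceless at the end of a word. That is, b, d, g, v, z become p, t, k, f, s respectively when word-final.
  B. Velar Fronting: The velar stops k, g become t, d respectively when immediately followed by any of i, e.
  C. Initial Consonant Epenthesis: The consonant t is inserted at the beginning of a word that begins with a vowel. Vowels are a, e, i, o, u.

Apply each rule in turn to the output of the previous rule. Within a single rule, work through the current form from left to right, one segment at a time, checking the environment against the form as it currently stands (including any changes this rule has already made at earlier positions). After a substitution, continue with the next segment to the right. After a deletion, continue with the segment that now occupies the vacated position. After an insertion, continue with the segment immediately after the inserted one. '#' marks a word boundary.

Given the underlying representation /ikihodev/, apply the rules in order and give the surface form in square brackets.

A Final Devoicing: [ikihodev] → [ikihodef]
B Velar Fronting: [ikihodef] → [itihodef]
C Initial Consonant Epenthesis: [itihodef] → [titihodef]

[titihodef]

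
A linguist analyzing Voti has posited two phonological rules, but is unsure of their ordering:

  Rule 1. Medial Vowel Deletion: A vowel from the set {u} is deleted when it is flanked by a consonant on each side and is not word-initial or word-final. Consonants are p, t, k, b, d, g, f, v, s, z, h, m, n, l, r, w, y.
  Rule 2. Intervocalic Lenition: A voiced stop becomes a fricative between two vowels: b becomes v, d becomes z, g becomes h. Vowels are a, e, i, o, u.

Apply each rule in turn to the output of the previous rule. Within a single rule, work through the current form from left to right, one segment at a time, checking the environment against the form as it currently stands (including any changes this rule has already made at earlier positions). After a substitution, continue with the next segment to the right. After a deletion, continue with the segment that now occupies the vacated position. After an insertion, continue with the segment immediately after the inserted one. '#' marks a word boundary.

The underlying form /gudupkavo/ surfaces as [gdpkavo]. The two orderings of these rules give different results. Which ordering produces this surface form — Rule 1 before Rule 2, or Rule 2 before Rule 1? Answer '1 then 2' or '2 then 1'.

Order 1 then 2:
  1 Medial Vowel Deletion: [gudupkavo] → [gdpkavo]
  2 Intervocalic Lenition: no change — [gdpkavo]
  result: [gdpkavo]
Order 2 then 1:
  2 Intervocalic Lenition: [gudupkavo] → [guzupkavo]
  1 Medial Vowel Deletion: [guzupkavo] → [gzpkavo]
  result: [gzpkavo]

1 then 2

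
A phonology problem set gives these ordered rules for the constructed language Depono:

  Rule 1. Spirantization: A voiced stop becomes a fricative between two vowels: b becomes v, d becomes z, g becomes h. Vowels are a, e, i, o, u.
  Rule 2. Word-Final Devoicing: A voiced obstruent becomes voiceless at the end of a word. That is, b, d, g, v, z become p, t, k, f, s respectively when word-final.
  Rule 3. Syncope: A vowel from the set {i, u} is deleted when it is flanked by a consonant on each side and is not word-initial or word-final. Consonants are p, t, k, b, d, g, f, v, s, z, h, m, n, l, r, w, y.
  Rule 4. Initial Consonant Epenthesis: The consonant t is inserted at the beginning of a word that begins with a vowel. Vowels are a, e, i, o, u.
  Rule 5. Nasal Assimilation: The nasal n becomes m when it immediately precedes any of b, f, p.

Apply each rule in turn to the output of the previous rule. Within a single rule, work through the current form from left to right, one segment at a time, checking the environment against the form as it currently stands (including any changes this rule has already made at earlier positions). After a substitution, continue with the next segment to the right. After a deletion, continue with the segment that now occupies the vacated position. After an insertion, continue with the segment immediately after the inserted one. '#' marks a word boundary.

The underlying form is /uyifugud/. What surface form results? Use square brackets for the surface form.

[tuyfht]

Rule 1 Spirantization: [uyifugud] → [uyifuhud]
Rule 2 Word-Final Devoicing: [uyifuhud] → [uyifuhut]
Rule 3 Syncope: [uyifuhut] → [uyfht]
Rule 4 Initial Consonant Epenthesis: [uyfht] → [tuyfht]
Rule 5 Nasal Assimilation: no change — [tuyfht]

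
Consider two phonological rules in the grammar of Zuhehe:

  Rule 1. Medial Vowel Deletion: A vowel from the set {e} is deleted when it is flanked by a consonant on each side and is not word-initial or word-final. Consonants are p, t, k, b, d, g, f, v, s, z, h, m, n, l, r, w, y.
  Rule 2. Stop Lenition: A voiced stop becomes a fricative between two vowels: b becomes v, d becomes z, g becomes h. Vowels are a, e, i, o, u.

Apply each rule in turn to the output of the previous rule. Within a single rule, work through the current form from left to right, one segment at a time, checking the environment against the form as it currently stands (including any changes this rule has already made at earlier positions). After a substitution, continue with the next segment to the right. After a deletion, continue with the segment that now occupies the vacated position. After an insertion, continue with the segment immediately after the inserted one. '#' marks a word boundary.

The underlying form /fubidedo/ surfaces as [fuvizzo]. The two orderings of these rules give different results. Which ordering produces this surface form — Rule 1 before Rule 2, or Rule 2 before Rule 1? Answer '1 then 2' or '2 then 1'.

Order 1 then 2:
  1 Medial Vowel Deletion: [fubidedo] → [fubiddo]
  2 Stop Lenition: [fubiddo] → [fuviddo]
  result: [fuviddo]
Order 2 then 1:
  2 Stop Lenition: [fubidedo] → [fuvizezo]
  1 Medial Vowel Deletion: [fuvizezo] → [fuvizzo]
  result: [fuvizzo]

2 then 1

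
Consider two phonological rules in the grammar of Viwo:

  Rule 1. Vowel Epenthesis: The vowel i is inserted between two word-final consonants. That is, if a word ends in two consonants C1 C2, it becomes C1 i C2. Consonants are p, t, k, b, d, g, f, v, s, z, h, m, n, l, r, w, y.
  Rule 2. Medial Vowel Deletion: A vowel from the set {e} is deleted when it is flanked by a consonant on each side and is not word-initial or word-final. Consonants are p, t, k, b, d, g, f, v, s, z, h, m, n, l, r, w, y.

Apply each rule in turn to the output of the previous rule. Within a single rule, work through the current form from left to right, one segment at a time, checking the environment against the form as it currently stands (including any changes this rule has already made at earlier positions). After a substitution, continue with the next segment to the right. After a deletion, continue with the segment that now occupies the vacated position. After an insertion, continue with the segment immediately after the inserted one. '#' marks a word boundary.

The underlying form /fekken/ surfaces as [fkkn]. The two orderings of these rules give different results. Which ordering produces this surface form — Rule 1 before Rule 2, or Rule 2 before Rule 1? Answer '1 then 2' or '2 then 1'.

1 then 2

Order 1 then 2:
  1 Vowel Epenthesis: no change — [fekken]
  2 Medial Vowel Deletion: [fekken] → [fkkn]
  result: [fkkn]
Order 2 then 1:
  2 Medial Vowel Deletion: [fekken] → [fkkn]
  1 Vowel Epenthesis: [fkkn] → [fkkin]
  result: [fkkin]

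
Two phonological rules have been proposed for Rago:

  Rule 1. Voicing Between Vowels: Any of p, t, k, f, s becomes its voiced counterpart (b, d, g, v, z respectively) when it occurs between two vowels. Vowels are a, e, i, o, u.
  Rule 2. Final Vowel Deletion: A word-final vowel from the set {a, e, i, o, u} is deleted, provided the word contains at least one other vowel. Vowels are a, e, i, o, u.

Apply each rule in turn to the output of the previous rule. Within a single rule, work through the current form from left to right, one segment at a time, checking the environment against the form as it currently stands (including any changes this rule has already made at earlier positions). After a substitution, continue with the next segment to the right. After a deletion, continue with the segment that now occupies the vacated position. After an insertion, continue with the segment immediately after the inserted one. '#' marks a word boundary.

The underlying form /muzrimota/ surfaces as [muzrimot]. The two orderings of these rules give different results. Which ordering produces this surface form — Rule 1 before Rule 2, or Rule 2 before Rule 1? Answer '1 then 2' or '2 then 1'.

Order 1 then 2:
  1 Voicing Between Vowels: [muzrimota] → [muzrimoda]
  2 Final Vowel Deletion: [muzrimoda] → [muzrimod]
  result: [muzrimod]
Order 2 then 1:
  2 Final Vowel Deletion: [muzrimota] → [muzrimot]
  1 Voicing Between Vowels: no change — [muzrimot]
  result: [muzrimot]

2 then 1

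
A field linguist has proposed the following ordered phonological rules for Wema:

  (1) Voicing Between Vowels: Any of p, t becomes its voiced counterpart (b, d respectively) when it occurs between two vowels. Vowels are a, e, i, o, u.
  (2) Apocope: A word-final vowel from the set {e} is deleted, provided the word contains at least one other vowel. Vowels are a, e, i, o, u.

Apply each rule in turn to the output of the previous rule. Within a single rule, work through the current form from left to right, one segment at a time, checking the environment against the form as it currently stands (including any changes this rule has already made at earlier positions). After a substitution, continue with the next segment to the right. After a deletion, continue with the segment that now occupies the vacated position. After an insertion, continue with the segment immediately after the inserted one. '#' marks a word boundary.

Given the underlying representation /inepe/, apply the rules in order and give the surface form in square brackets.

[ineb]

(1) Voicing Between Vowels: [inepe] → [inebe]
(2) Apocope: [inebe] → [ineb]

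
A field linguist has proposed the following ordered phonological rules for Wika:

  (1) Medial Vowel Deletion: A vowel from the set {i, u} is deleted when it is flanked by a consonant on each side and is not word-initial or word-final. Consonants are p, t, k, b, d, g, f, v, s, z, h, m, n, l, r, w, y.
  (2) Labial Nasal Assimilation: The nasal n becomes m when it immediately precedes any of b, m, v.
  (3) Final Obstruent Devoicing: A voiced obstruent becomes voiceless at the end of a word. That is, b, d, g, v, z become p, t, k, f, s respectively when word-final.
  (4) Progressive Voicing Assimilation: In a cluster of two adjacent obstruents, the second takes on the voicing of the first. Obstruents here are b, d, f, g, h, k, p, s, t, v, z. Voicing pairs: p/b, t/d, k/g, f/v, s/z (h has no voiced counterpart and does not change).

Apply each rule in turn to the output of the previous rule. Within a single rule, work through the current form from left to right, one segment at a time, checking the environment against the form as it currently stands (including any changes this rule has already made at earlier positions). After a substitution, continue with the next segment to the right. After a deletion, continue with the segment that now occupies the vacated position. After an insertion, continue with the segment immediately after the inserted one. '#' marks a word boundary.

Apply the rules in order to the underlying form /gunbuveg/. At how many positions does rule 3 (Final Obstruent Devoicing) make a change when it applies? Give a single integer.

1

(1) Medial Vowel Deletion: [gunbuveg] → [gnbveg]
(2) Labial Nasal Assimilation: [gnbveg] → [gmbveg]
(3) Final Obstruent Devoicing: [gmbveg] → [gmbvek]
(4) Progressive Voicing Assimilation: no change — [gmbvek]
Rule 3 changed 1 position(s).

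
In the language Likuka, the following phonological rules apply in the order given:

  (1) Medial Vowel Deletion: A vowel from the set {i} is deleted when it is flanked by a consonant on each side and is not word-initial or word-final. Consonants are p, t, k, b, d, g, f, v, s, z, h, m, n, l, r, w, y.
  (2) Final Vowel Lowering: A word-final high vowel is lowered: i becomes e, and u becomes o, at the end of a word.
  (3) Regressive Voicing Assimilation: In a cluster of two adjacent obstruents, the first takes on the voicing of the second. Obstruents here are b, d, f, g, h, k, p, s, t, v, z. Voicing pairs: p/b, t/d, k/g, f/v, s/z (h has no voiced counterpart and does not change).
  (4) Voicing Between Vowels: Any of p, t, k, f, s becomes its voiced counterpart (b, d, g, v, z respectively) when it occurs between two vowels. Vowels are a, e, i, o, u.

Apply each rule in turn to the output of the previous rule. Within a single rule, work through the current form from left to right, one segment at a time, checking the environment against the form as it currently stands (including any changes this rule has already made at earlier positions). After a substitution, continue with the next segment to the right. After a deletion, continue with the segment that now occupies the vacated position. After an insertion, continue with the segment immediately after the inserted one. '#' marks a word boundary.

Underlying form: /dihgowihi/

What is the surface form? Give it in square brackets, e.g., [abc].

[thgowhe]

(1) Medial Vowel Deletion: [dihgowihi] → [dhgowhi]
(2) Final Vowel Lowering: [dhgowhi] → [dhgowhe]
(3) Regressive Voicing Assimilation: [dhgowhe] → [thgowhe]
(4) Voicing Between Vowels: no change — [thgowhe]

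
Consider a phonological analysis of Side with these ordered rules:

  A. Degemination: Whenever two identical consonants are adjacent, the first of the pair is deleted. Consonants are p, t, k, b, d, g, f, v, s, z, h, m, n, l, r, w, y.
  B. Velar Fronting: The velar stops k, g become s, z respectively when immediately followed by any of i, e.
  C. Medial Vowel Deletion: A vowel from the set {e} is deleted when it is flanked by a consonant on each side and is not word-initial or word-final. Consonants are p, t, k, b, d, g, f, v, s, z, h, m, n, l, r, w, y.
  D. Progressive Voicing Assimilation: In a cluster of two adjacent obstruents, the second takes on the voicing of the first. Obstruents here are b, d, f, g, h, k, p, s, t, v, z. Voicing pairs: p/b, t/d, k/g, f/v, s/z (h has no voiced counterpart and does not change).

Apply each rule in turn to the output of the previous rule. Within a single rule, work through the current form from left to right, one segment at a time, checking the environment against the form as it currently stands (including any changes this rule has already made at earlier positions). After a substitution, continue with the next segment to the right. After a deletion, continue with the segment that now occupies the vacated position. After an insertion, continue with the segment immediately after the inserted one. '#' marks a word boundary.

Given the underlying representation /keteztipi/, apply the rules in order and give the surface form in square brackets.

A Degemination: no change — [keteztipi]
B Velar Fronting: [keteztipi] → [seteztipi]
C Medial Vowel Deletion: [seteztipi] → [stztipi]
D Progressive Voicing Assimilation: [stztipi] → [ststipi]

[ststipi]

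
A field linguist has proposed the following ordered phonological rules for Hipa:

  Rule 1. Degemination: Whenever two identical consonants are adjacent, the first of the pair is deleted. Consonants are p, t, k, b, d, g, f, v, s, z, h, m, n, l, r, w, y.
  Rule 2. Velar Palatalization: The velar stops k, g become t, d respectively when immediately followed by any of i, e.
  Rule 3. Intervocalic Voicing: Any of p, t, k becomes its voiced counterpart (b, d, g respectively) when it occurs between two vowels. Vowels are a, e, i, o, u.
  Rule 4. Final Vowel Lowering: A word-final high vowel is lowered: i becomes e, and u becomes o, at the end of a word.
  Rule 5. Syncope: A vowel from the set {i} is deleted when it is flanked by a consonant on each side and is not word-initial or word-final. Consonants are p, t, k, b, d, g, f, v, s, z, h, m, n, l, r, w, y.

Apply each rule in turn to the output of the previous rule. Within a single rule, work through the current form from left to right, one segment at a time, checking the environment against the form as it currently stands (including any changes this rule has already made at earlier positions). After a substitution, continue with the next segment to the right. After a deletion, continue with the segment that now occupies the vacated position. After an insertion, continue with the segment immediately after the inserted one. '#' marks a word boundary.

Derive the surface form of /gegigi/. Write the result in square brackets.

[dedde]

Rule 1 Degemination: no change — [gegigi]
Rule 2 Velar Palatalization: [gegigi] → [dedidi]
Rule 3 Intervocalic Voicing: no change — [dedidi]
Rule 4 Final Vowel Lowering: [dedidi] → [dedide]
Rule 5 Syncope: [dedide] → [dedde]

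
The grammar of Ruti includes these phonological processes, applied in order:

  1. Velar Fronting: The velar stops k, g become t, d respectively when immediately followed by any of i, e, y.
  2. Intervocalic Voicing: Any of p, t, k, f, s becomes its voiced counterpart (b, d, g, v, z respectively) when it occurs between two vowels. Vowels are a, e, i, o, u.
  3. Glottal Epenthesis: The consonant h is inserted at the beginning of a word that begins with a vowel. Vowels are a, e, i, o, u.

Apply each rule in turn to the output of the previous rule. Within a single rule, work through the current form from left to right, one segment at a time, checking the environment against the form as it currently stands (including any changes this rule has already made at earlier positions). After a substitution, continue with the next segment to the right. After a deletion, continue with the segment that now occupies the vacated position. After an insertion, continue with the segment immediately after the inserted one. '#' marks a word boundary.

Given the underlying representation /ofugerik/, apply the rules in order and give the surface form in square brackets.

[hovuderik]

1 Velar Fronting: [ofugerik] → [ofuderik]
2 Intervocalic Voicing: [ofuderik] → [ovuderik]
3 Glottal Epenthesis: [ovuderik] → [hovuderik]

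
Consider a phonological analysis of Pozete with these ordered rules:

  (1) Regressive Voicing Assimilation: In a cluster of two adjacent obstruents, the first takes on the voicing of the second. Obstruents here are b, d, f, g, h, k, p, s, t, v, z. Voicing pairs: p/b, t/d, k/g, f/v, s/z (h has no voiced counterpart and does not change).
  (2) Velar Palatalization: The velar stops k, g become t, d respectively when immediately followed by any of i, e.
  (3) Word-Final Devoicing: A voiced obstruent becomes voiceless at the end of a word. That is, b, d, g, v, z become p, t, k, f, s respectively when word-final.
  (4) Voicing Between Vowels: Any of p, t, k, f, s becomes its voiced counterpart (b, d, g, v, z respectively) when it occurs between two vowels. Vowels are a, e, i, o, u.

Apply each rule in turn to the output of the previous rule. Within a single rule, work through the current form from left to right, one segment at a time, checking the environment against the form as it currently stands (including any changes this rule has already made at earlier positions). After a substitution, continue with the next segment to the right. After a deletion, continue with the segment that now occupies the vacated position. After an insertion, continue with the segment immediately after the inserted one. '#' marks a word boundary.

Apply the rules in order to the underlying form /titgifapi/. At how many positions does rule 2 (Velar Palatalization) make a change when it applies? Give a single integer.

(1) Regressive Voicing Assimilation: [titgifapi] → [tidgifapi]
(2) Velar Palatalization: [tidgifapi] → [tiddifapi]
(3) Word-Final Devoicing: no change — [tiddifapi]
(4) Voicing Between Vowels: [tiddifapi] → [tiddivabi]
Rule 2 changed 1 position(s).

1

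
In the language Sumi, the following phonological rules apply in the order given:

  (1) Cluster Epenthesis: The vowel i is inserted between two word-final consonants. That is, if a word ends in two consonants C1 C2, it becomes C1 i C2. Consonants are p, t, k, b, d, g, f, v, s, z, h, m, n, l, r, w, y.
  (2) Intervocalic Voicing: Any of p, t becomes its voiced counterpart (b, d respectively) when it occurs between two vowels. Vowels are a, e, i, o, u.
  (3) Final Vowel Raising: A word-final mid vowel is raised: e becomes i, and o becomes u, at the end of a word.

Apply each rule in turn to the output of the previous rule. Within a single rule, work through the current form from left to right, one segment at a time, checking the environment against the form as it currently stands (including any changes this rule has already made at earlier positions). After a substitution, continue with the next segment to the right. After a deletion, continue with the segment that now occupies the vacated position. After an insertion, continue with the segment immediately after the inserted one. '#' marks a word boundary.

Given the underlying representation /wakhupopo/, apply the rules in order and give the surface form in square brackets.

(1) Cluster Epenthesis: no change — [wakhupopo]
(2) Intervocalic Voicing: [wakhupopo] → [wakhubobo]
(3) Final Vowel Raising: [wakhubobo] → [wakhubobu]

[wakhubobu]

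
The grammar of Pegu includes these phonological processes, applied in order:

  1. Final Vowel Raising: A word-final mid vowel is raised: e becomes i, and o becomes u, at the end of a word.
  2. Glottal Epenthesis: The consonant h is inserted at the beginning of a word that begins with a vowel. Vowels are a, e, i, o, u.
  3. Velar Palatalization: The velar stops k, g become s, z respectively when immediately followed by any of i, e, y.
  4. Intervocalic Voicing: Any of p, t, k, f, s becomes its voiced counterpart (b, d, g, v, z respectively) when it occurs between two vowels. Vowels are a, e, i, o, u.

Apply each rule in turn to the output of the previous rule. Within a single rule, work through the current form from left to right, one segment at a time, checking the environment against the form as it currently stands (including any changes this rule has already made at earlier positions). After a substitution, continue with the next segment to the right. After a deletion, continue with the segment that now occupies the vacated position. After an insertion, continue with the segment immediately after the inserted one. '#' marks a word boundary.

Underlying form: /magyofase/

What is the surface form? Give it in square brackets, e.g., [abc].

[mazyovazi]

1 Final Vowel Raising: [magyofase] → [magyofasi]
2 Glottal Epenthesis: no change — [magyofasi]
3 Velar Palatalization: [magyofasi] → [mazyofasi]
4 Intervocalic Voicing: [mazyofasi] → [mazyovazi]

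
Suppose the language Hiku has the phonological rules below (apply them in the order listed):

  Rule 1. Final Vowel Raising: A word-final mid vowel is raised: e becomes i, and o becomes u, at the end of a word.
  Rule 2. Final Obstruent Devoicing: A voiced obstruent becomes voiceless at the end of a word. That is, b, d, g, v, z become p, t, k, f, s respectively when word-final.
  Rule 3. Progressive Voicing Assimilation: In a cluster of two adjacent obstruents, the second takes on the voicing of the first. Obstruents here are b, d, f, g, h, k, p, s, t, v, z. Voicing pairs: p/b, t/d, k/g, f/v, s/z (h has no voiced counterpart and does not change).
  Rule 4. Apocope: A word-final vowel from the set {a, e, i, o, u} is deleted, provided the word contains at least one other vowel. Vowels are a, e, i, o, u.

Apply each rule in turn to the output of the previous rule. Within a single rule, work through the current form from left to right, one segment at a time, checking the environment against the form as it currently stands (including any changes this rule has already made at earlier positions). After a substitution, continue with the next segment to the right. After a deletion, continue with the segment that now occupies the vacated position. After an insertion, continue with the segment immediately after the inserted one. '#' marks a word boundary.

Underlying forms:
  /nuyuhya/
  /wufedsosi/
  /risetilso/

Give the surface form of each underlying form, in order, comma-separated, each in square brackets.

[nuyuhy], [wufedzos], [risetils]

/nuyuhya/:
  Rule 1 Final Vowel Raising: no change — [nuyuhya]
  Rule 2 Final Obstruent Devoicing: no change — [nuyuhya]
  Rule 3 Progressive Voicing Assimilation: no change — [nuyuhya]
  Rule 4 Apocope: [nuyuhya] → [nuyuhy]
/wufedsosi/:
  Rule 1 Final Vowel Raising: no change — [wufedsosi]
  Rule 2 Final Obstruent Devoicing: no change — [wufedsosi]
  Rule 3 Progressive Voicing Assimilation: [wufedsosi] → [wufedzosi]
  Rule 4 Apocope: [wufedzosi] → [wufedzos]
/risetilso/:
  Rule 1 Final Vowel Raising: [risetilso] → [risetilsu]
  Rule 2 Final Obstruent Devoicing: no change — [risetilsu]
  Rule 3 Progressive Voicing Assimilation: no change — [risetilsu]
  Rule 4 Apocope: [risetilsu] → [risetils]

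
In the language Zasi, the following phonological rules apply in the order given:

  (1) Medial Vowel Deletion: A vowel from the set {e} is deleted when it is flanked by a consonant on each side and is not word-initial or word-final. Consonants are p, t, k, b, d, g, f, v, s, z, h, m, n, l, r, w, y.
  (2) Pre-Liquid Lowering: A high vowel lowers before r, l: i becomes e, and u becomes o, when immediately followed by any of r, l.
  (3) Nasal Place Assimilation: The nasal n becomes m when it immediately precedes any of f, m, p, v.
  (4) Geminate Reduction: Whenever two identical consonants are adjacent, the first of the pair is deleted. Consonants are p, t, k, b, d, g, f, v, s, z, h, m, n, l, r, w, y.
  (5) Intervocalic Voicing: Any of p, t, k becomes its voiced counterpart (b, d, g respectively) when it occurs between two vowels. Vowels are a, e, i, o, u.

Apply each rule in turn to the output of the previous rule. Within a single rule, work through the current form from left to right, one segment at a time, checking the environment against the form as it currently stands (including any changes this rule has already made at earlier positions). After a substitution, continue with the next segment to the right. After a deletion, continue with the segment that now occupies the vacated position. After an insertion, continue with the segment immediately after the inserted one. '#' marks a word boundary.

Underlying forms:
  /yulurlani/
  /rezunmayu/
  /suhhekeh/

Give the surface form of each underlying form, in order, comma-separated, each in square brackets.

/yulurlani/:
  (1) Medial Vowel Deletion: no change — [yulurlani]
  (2) Pre-Liquid Lowering: [yulurlani] → [yolorlani]
  (3) Nasal Place Assimilation: no change — [yolorlani]
  (4) Geminate Reduction: no change — [yolorlani]
  (5) Intervocalic Voicing: no change — [yolorlani]
/rezunmayu/:
  (1) Medial Vowel Deletion: [rezunmayu] → [rzunmayu]
  (2) Pre-Liquid Lowering: no change — [rzunmayu]
  (3) Nasal Place Assimilation: [rzunmayu] → [rzummayu]
  (4) Geminate Reduction: [rzummayu] → [rzumayu]
  (5) Intervocalic Voicing: no change — [rzumayu]
/suhhekeh/:
  (1) Medial Vowel Deletion: [suhhekeh] → [suhhkh]
  (2) Pre-Liquid Lowering: no change — [suhhkh]
  (3) Nasal Place Assimilation: no change — [suhhkh]
  (4) Geminate Reduction: [suhhkh] → [suhkh]
  (5) Intervocalic Voicing: no change — [suhkh]

[yolorlani], [rzumayu], [suhkh]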